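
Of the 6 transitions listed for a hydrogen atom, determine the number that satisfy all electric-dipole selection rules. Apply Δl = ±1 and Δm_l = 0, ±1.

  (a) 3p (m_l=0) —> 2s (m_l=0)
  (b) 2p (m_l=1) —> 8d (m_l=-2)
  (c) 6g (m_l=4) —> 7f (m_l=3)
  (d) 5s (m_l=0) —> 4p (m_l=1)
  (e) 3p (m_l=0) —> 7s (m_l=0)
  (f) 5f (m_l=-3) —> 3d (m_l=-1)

4

(a) allowed
(b) forbidden — Δm_l = -3 (E1 requires Δm_l = 0, ±1)
(c) allowed
(d) allowed
(e) allowed
(f) forbidden — Δm_l = +2 (E1 requires Δm_l = 0, ±1)
Total allowed: 4 of 6.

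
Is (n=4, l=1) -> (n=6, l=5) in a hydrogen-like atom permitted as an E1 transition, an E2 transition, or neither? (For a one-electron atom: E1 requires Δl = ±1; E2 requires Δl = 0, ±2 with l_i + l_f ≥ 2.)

Δl = 5 − 1 = +4; l_i + l_f = 6.
E1 (Δl = ±1): not satisfied.
E2 (Δl = 0,±2, l_i+l_f ≥ 2): not satisfied.

neither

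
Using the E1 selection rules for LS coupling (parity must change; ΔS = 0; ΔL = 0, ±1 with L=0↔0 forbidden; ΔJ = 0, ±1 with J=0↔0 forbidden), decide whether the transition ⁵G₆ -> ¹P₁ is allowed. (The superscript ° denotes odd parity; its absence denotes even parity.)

Parity must change: even → even — violated.
ΔS = 0: S: 2 → 0 — violated.
ΔL = 0, ±1 (not L=0↔0): L: 4 → 1, ΔL = -3 — violated.
ΔJ = 0, ±1 (not J=0↔0): J: 6 → 1, ΔJ = -5 — violated.
Rule(s) violated: parity, ΔS, ΔL, ΔJ.

forbidden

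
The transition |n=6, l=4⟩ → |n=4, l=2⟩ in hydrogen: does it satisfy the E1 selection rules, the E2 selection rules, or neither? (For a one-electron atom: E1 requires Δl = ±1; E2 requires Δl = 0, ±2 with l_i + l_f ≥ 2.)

E2

Δl = 2 − 4 = -2; l_i + l_f = 6.
E1 (Δl = ±1): not satisfied.
E2 (Δl = 0,±2, l_i+l_f ≥ 2): satisfied.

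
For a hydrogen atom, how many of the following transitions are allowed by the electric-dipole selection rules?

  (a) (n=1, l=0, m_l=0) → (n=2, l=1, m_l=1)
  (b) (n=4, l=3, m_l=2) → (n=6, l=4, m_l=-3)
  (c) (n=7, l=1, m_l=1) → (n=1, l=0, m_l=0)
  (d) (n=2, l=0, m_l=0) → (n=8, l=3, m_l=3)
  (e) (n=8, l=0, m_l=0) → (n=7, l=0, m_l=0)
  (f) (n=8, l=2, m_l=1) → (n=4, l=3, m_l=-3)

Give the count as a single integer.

(a) allowed
(b) forbidden — Δm_l = -5 (E1 requires Δm_l = 0, ±1)
(c) allowed
(d) forbidden — Δl = +3 (E1 requires Δl = ±1); Δm_l = +3 (E1 requires Δm_l = 0, ±1)
(e) forbidden — Δl = +0 (E1 requires Δl = ±1)
(f) forbidden — Δm_l = -4 (E1 requires Δm_l = 0, ±1)
Total allowed: 2 of 6.

2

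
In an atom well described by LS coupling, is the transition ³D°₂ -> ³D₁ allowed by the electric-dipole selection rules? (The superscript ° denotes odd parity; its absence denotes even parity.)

Initial level: S=1, L=2, J=2, parity odd. Final level: S=1, L=2, J=1, parity even.
Parity must change: odd → even — ok.
ΔJ = 0, ±1 (not J=0↔0): J: 2 → 1, ΔJ = -1 — ok.
ΔL = 0, ±1 (not L=0↔0): L: 2 → 2, ΔL = +0 — ok.
ΔS = 0: S: 1 → 1 — ok.
All four E1 rules are satisfied.

allowed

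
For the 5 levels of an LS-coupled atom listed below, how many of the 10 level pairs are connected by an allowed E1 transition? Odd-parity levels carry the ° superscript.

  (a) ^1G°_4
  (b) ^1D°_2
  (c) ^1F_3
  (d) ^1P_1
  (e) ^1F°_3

4

(a)–(b): forbidden (parity, ΔL, ΔJ).
(a)–(c): allowed.
(a)–(d): forbidden (ΔL, ΔJ).
(a)–(e): forbidden (parity).
(b)–(c): allowed.
(b)–(d): allowed.
(b)–(e): forbidden (parity).
(c)–(d): forbidden (parity, ΔL, ΔJ).
(c)–(e): allowed.
(d)–(e): forbidden (ΔL, ΔJ).
Allowed pairs: 4 of 10.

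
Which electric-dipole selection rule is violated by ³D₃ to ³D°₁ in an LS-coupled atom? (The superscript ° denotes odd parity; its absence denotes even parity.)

Initial level: S=1, L=2, J=3, parity even. Final level: S=1, L=2, J=1, parity odd.
Parity must change: even → odd — ✓.
ΔS = 0: S: 1 → 1 — ✓.
ΔL = 0, ±1 (not L=0↔0): L: 2 → 2, ΔL = +0 — ✓.
ΔJ = 0, ±1 (not J=0↔0): J: 3 → 1, ΔJ = -2 — ✗.

the ΔJ = 0, ±1 rule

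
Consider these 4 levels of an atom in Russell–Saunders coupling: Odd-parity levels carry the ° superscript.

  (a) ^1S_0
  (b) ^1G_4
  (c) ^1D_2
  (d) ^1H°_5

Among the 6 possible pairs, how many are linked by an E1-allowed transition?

1

(a)–(b): forbidden (parity, ΔL, ΔJ).
(a)–(c): forbidden (parity, ΔL, ΔJ).
(a)–(d): forbidden (ΔL, ΔJ).
(b)–(c): forbidden (parity, ΔL, ΔJ).
(b)–(d): allowed.
(c)–(d): forbidden (ΔL, ΔJ).
Allowed pairs: 1 of 6.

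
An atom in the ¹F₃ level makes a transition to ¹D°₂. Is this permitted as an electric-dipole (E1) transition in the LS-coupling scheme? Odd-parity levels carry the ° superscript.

Initial level: S=0, L=3, J=3, parity even. Final level: S=0, L=2, J=2, parity odd.
Parity must change: even → odd — satisfied.
ΔS = 0: S: 0 → 0 — satisfied.
ΔL = 0, ±1 (not L=0↔0): L: 3 → 2, ΔL = -1 — satisfied.
ΔJ = 0, ±1 (not J=0↔0): J: 3 → 2, ΔJ = -1 — satisfied.
All four E1 rules are satisfied.

allowed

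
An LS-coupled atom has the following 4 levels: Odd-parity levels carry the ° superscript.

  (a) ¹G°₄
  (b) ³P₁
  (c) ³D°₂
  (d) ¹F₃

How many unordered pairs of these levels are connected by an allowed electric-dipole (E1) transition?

(a)–(b): forbidden (ΔS, ΔL, ΔJ).
(a)–(c): forbidden (parity, ΔS, ΔL, ΔJ).
(a)–(d): allowed.
(b)–(c): allowed.
(b)–(d): forbidden (parity, ΔS, ΔL, ΔJ).
(c)–(d): forbidden (ΔS).
Allowed pairs: 2 of 6.

2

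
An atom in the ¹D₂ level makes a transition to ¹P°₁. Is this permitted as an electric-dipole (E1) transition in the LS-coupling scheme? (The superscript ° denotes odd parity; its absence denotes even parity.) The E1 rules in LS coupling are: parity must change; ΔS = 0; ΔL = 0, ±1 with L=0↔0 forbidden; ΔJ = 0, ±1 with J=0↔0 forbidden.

allowed

Parity must change: even → odd — satisfied.
ΔS = 0: S: 0 → 0 — satisfied.
ΔL = 0, ±1 (not L=0↔0): L: 2 → 1, ΔL = -1 — satisfied.
ΔJ = 0, ±1 (not J=0↔0): J: 2 → 1, ΔJ = -1 — satisfied.
All four E1 rules are satisfied.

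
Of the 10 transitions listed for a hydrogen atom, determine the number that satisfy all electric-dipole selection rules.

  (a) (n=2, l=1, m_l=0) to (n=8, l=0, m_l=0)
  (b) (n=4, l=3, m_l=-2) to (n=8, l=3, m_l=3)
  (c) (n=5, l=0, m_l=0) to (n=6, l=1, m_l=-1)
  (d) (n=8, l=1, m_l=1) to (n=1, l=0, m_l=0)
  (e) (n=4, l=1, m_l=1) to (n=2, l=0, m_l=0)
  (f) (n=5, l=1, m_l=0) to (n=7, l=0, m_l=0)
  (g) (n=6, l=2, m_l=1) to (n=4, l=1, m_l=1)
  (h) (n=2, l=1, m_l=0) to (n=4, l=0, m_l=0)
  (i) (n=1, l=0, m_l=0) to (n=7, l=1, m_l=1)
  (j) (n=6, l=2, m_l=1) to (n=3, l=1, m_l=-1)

(a) allowed
(b) forbidden — Δl = +0 (E1 requires Δl = ±1); Δm_l = +5 (E1 requires Δm_l = 0, ±1)
(c) allowed
(d) allowed
(e) allowed
(f) allowed
(g) allowed
(h) allowed
(i) allowed
(j) forbidden — Δm_l = -2 (E1 requires Δm_l = 0, ±1)
Total allowed: 8 of 10.

8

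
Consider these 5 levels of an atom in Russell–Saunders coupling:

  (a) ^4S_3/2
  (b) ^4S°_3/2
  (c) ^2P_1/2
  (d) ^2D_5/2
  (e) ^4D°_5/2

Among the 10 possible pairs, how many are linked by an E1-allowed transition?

(a)–(b): forbidden (ΔL).
(a)–(c): forbidden (parity, ΔS).
(a)–(d): forbidden (parity, ΔS, ΔL).
(a)–(e): forbidden (ΔL).
(b)–(c): forbidden (ΔS).
(b)–(d): forbidden (ΔS, ΔL).
(b)–(e): forbidden (parity, ΔL).
(c)–(d): forbidden (parity, ΔJ).
(c)–(e): forbidden (ΔS, ΔJ).
(d)–(e): forbidden (ΔS).
Allowed pairs: 0 of 10.

0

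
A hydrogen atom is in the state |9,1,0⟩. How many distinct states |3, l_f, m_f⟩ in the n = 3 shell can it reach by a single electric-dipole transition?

4

E1 requires Δl = ±1, so l_f ∈ {0, 2}; with 0 ≤ l_f ≤ n_f−1 = 2, the allowed l_f values are {0, 2}.
For l_f = 0: m_f ∈ {m_i−1, m_i, m_i+1} ∩ [−0, 0] = {0} → 1 state.
For l_f = 2: m_f ∈ {m_i−1, m_i, m_i+1} ∩ [−2, 2] = {-1, 0, 1} → 3 states.
Total: 4.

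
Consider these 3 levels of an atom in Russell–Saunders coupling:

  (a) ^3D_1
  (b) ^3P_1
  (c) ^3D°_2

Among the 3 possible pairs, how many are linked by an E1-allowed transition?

2

(a)–(b): forbidden (parity).
(a)–(c): allowed.
(b)–(c): allowed.
Allowed pairs: 2 of 3.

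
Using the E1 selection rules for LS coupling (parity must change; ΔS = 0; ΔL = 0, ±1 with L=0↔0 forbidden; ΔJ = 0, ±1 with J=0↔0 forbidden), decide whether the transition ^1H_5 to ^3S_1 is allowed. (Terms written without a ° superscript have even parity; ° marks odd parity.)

Initial level: S=0, L=5, J=5, parity even. Final level: S=1, L=0, J=1, parity even.
Parity must change: even → even — ✗.
ΔS = 0: S: 0 → 1 — ✗.
ΔL = 0, ±1 (not L=0↔0): L: 5 → 0, ΔL = -5 — ✗.
ΔJ = 0, ±1 (not J=0↔0): J: 5 → 1, ΔJ = -4 — ✗.
Rule(s) violated: parity, ΔS, ΔL, ΔJ.

forbidden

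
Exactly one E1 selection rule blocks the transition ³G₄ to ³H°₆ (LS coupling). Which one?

the ΔJ = 0, ±1 rule

Parity must change: even → odd — ✓.
ΔS = 0: S: 1 → 1 — ✓.
ΔL = 0, ±1 (not L=0↔0): L: 4 → 5, ΔL = +1 — ✓.
ΔJ = 0, ±1 (not J=0↔0): J: 4 → 6, ΔJ = +2 — ✗.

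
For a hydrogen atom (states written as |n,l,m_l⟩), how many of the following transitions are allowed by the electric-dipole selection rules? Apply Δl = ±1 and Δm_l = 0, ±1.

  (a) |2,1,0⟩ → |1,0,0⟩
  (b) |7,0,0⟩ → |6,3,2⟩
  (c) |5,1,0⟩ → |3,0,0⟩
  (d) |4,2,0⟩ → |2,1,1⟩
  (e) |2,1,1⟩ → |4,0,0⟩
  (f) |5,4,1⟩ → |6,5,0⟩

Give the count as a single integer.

5

(a) allowed
(b) forbidden — Δl = +3 (E1 requires Δl = ±1); Δm_l = +2 (E1 requires Δm_l = 0, ±1)
(c) allowed
(d) allowed
(e) allowed
(f) allowed
Total allowed: 5 of 6.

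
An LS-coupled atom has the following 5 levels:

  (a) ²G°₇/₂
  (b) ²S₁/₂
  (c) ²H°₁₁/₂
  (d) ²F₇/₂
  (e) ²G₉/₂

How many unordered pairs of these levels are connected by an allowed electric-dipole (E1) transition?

3

(a)–(b): forbidden (ΔL, ΔJ).
(a)–(c): forbidden (parity, ΔJ).
(a)–(d): allowed.
(a)–(e): allowed.
(b)–(c): forbidden (ΔL, ΔJ).
(b)–(d): forbidden (parity, ΔL, ΔJ).
(b)–(e): forbidden (parity, ΔL, ΔJ).
(c)–(d): forbidden (ΔL, ΔJ).
(c)–(e): allowed.
(d)–(e): forbidden (parity).
Allowed pairs: 3 of 10.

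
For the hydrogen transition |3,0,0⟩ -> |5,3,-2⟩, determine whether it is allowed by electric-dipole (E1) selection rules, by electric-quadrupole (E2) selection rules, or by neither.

Δl = 3 − 0 = +3; l_i + l_f = 3.
Δm_l = -2.
E1 (Δl = ±1, |Δm_l| ≤ 1): not satisfied.
E2 (Δl = 0,±2, l_i+l_f ≥ 2, |Δm_l| ≤ 2): not satisfied.

neither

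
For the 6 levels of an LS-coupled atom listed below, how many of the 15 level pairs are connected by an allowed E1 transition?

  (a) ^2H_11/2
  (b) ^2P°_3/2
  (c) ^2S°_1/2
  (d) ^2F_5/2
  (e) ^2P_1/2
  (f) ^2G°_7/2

3

(a)–(b): forbidden (ΔL, ΔJ).
(a)–(c): forbidden (ΔL, ΔJ).
(a)–(d): forbidden (parity, ΔL, ΔJ).
(a)–(e): forbidden (parity, ΔL, ΔJ).
(a)–(f): forbidden (ΔJ).
(b)–(c): forbidden (parity).
(b)–(d): forbidden (ΔL).
(b)–(e): allowed.
(b)–(f): forbidden (parity, ΔL, ΔJ).
(c)–(d): forbidden (ΔL, ΔJ).
(c)–(e): allowed.
(c)–(f): forbidden (parity, ΔL, ΔJ).
(d)–(e): forbidden (parity, ΔL, ΔJ).
(d)–(f): allowed.
(e)–(f): forbidden (ΔL, ΔJ).
Allowed pairs: 3 of 15.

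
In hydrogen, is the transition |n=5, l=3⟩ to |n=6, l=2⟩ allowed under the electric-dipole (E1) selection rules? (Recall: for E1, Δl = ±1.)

allowed

Initial l = 3, final l = 2, so Δl = -1. E1 requires Δl = ±1: passes.
All E1 selection rules are satisfied.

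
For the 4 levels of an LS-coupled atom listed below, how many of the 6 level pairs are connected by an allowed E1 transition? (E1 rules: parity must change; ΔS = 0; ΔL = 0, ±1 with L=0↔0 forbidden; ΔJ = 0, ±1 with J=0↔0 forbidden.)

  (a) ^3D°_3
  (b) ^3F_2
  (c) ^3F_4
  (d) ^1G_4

(a)–(b): allowed.
(a)–(c): allowed.
(a)–(d): forbidden (ΔS, ΔL).
(b)–(c): forbidden (parity, ΔJ).
(b)–(d): forbidden (parity, ΔS, ΔJ).
(c)–(d): forbidden (parity, ΔS).
Allowed pairs: 2 of 6.

2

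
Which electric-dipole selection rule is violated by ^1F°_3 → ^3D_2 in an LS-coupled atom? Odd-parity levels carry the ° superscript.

Reading off the term symbols: S 0→1, L 3→2, J 3→2, parity odd→even.
Parity must change: odd → even — ok.
ΔS = 0: S: 0 → 1 — fails.
ΔL = 0, ±1 (not L=0↔0): L: 3 → 2, ΔL = -1 — ok.
ΔJ = 0, ±1 (not J=0↔0): J: 3 → 2, ΔJ = -1 — ok.

the ΔS = 0 rule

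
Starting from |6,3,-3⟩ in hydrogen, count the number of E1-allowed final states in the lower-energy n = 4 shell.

1

E1 requires Δl = ±1, so l_f ∈ {2, 4}; with 0 ≤ l_f ≤ n_f−1 = 3, the allowed l_f values are {2}.
For l_f = 2: m_f ∈ {m_i−1, m_i, m_i+1} ∩ [−2, 2] = {-2} → 1 state.
Total: 1.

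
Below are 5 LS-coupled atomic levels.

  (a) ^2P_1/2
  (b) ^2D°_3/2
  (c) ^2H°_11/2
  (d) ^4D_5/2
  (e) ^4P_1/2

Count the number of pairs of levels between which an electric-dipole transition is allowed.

1

(a)–(b): allowed.
(a)–(c): forbidden (ΔL, ΔJ).
(a)–(d): forbidden (parity, ΔS, ΔJ).
(a)–(e): forbidden (parity, ΔS).
(b)–(c): forbidden (parity, ΔL, ΔJ).
(b)–(d): forbidden (ΔS).
(b)–(e): forbidden (ΔS).
(c)–(d): forbidden (ΔS, ΔL, ΔJ).
(c)–(e): forbidden (ΔS, ΔL, ΔJ).
(d)–(e): forbidden (parity, ΔJ).
Allowed pairs: 1 of 10.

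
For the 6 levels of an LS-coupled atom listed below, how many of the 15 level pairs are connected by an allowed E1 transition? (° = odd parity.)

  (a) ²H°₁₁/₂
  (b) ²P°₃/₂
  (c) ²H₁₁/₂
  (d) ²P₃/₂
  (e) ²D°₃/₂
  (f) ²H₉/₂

(a)–(b): forbidden (parity, ΔL, ΔJ).
(a)–(c): allowed.
(a)–(d): forbidden (ΔL, ΔJ).
(a)–(e): forbidden (parity, ΔL, ΔJ).
(a)–(f): allowed.
(b)–(c): forbidden (ΔL, ΔJ).
(b)–(d): allowed.
(b)–(e): forbidden (parity).
(b)–(f): forbidden (ΔL, ΔJ).
(c)–(d): forbidden (parity, ΔL, ΔJ).
(c)–(e): forbidden (ΔL, ΔJ).
(c)–(f): forbidden (parity).
(d)–(e): allowed.
(d)–(f): forbidden (parity, ΔL, ΔJ).
(e)–(f): forbidden (ΔL, ΔJ).
Allowed pairs: 4 of 15.

4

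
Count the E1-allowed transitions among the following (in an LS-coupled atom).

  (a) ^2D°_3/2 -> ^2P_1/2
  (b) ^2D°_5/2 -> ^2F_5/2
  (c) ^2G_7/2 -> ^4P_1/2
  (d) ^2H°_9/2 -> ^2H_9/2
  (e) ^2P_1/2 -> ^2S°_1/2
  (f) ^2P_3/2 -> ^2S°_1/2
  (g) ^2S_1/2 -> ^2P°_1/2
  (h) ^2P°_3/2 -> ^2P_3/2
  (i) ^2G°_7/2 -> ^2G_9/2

(a) allowed
(b) allowed
(c) forbidden (parity, ΔS, ΔL, ΔJ fail)
(d) allowed
(e) allowed
(f) allowed
(g) allowed
(h) allowed
(i) allowed
Total allowed: 8 of 9.

8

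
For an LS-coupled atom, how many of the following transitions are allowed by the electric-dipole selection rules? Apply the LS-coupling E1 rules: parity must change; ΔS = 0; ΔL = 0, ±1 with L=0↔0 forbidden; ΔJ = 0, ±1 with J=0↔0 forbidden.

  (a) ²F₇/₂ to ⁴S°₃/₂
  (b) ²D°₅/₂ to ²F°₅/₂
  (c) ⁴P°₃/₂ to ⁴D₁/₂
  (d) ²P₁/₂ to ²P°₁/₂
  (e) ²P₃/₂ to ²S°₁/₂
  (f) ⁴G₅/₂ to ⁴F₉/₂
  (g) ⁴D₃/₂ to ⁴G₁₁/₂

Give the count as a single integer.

3

(a) forbidden (ΔS, ΔL, ΔJ fail)
(b) forbidden (parity fails)
(c) allowed
(d) allowed
(e) allowed
(f) forbidden (parity, ΔJ fail)
(g) forbidden (parity, ΔL, ΔJ fail)
Total allowed: 3 of 7.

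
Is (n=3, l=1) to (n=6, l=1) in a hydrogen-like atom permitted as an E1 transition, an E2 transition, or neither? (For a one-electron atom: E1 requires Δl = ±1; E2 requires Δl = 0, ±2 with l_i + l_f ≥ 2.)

Δl = 1 − 1 = +0; l_i + l_f = 2.
E1 (Δl = ±1): not satisfied.
E2 (Δl = 0,±2, l_i+l_f ≥ 2): satisfied.

E2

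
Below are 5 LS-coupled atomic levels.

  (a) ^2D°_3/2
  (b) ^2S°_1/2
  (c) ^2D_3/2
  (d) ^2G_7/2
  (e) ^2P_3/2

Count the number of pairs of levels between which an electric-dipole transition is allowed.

3

(a)–(b): forbidden (parity, ΔL).
(a)–(c): allowed.
(a)–(d): forbidden (ΔL, ΔJ).
(a)–(e): allowed.
(b)–(c): forbidden (ΔL).
(b)–(d): forbidden (ΔL, ΔJ).
(b)–(e): allowed.
(c)–(d): forbidden (parity, ΔL, ΔJ).
(c)–(e): forbidden (parity).
(d)–(e): forbidden (parity, ΔL, ΔJ).
Allowed pairs: 3 of 10.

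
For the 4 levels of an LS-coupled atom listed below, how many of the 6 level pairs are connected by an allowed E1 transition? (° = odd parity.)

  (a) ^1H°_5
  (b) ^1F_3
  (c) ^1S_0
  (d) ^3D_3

(a)–(b): forbidden (ΔL, ΔJ).
(a)–(c): forbidden (ΔL, ΔJ).
(a)–(d): forbidden (ΔS, ΔL, ΔJ).
(b)–(c): forbidden (parity, ΔL, ΔJ).
(b)–(d): forbidden (parity, ΔS).
(c)–(d): forbidden (parity, ΔS, ΔL, ΔJ).
Allowed pairs: 0 of 6.

0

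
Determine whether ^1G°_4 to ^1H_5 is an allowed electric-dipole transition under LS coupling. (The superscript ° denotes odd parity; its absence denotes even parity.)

ΔL = 0, ±1 (not L=0↔0): L: 4 → 5, ΔL = +1 — ✓.
Parity must change: odd → even — ✓.
ΔJ = 0, ±1 (not J=0↔0): J: 4 → 5, ΔJ = +1 — ✓.
ΔS = 0: S: 0 → 0 — ✓.
All four E1 rules are satisfied.

allowed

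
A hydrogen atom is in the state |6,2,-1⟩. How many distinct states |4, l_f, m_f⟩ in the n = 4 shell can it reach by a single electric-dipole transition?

5

E1 requires Δl = ±1, so l_f ∈ {1, 3}; with 0 ≤ l_f ≤ n_f−1 = 3, the allowed l_f values are {1, 3}.
For l_f = 1: m_f ∈ {m_i−1, m_i, m_i+1} ∩ [−1, 1] = {-1, 0} → 2 states.
For l_f = 3: m_f ∈ {m_i−1, m_i, m_i+1} ∩ [−3, 3] = {-2, -1, 0} → 3 states.
Total: 5.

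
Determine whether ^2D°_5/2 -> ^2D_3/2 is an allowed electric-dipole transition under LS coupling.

Initial level: S=1/2, L=2, J=5/2, parity odd. Final level: S=1/2, L=2, J=3/2, parity even.
ΔJ = 0, ±1 (not J=0↔0): J: 5/2 → 3/2, ΔJ = -1 — passes.
Parity must change: odd → even — passes.
ΔS = 0: S: 1/2 → 1/2 — passes.
ΔL = 0, ±1 (not L=0↔0): L: 2 → 2, ΔL = +0 — passes.
All four E1 rules are satisfied.

allowed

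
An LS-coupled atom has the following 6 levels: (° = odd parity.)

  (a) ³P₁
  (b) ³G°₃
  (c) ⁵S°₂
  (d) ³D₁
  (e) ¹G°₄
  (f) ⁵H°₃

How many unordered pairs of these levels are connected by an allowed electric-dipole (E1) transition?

(a)–(b): forbidden (ΔL, ΔJ).
(a)–(c): forbidden (ΔS).
(a)–(d): forbidden (parity).
(a)–(e): forbidden (ΔS, ΔL, ΔJ).
(a)–(f): forbidden (ΔS, ΔL, ΔJ).
(b)–(c): forbidden (parity, ΔS, ΔL).
(b)–(d): forbidden (ΔL, ΔJ).
(b)–(e): forbidden (parity, ΔS).
(b)–(f): forbidden (parity, ΔS).
(c)–(d): forbidden (ΔS, ΔL).
(c)–(e): forbidden (parity, ΔS, ΔL, ΔJ).
(c)–(f): forbidden (parity, ΔL).
(d)–(e): forbidden (ΔS, ΔL, ΔJ).
(d)–(f): forbidden (ΔS, ΔL, ΔJ).
(e)–(f): forbidden (parity, ΔS).
Allowed pairs: 0 of 15.

0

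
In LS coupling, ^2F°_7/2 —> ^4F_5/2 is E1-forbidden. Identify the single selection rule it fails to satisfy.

Reading off the term symbols: S 1/2→3/2, L 3→3, J 7/2→5/2, parity odd→even.
ΔJ = 0, ±1 (not J=0↔0): J: 7/2 → 5/2, ΔJ = -1 — ok.
ΔL = 0, ±1 (not L=0↔0): L: 3 → 3, ΔL = +0 — ok.
ΔS = 0: S: 1/2 → 3/2 — fails.
Parity must change: odd → even — ok.

the ΔS = 0 rule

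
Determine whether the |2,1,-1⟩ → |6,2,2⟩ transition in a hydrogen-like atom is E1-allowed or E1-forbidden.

l: 1 → 2 (Δl = +1). Δl = ±1 ok.
Δm_l = 2 − (-1) = +3. E1 requires Δm_l = 0, ±1: fails.
The transition is electric-dipole forbidden.

forbidden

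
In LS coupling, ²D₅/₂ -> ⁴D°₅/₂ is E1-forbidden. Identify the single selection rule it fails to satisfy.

the ΔS = 0 rule

Parity must change: even → odd — passes.
ΔS = 0: S: 1/2 → 3/2 — fails.
ΔL = 0, ±1 (not L=0↔0): L: 2 → 2, ΔL = +0 — passes.
ΔJ = 0, ±1 (not J=0↔0): J: 5/2 → 5/2, ΔJ = +0 — passes.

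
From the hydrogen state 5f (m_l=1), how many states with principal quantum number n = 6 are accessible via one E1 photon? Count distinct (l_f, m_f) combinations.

E1 requires Δl = ±1, so l_f ∈ {2, 4}; with 0 ≤ l_f ≤ n_f−1 = 5, the allowed l_f values are {2, 4}.
For l_f = 2: m_f ∈ {m_i−1, m_i, m_i+1} ∩ [−2, 2] = {0, 1, 2} → 3 states.
For l_f = 4: m_f ∈ {m_i−1, m_i, m_i+1} ∩ [−4, 4] = {0, 1, 2} → 3 states.
Total: 6.

6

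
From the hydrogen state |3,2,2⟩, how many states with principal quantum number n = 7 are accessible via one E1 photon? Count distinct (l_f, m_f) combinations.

E1 requires Δl = ±1, so l_f ∈ {1, 3}; with 0 ≤ l_f ≤ n_f−1 = 6, the allowed l_f values are {1, 3}.
For l_f = 1: m_f ∈ {m_i−1, m_i, m_i+1} ∩ [−1, 1] = {1} → 1 state.
For l_f = 3: m_f ∈ {m_i−1, m_i, m_i+1} ∩ [−3, 3] = {1, 2, 3} → 3 states.
Total: 4.

4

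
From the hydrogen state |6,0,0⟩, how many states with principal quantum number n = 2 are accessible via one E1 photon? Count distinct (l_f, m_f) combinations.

3

E1 requires Δl = ±1, so l_f ∈ {-1, 1}; with 0 ≤ l_f ≤ n_f−1 = 1, the allowed l_f values are {1}.
For l_f = 1: m_f ∈ {m_i−1, m_i, m_i+1} ∩ [−1, 1] = {-1, 0, 1} → 3 states.
Total: 3.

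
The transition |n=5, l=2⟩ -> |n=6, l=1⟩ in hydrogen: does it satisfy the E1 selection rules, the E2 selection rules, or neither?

Δl = 1 − 2 = -1; l_i + l_f = 3.
E1 (Δl = ±1): satisfied.
E2 (Δl = 0,±2, l_i+l_f ≥ 2): not satisfied.

E1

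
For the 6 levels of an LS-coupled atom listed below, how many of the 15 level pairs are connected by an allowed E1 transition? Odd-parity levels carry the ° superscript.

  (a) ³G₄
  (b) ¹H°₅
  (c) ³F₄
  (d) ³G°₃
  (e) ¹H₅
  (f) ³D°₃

4

(a)–(b): forbidden (ΔS).
(a)–(c): forbidden (parity).
(a)–(d): allowed.
(a)–(e): forbidden (parity, ΔS).
(a)–(f): forbidden (ΔL).
(b)–(c): forbidden (ΔS, ΔL).
(b)–(d): forbidden (parity, ΔS, ΔJ).
(b)–(e): allowed.
(b)–(f): forbidden (parity, ΔS, ΔL, ΔJ).
(c)–(d): allowed.
(c)–(e): forbidden (parity, ΔS, ΔL).
(c)–(f): allowed.
(d)–(e): forbidden (ΔS, ΔJ).
(d)–(f): forbidden (parity, ΔL).
(e)–(f): forbidden (ΔS, ΔL, ΔJ).
Allowed pairs: 4 of 15.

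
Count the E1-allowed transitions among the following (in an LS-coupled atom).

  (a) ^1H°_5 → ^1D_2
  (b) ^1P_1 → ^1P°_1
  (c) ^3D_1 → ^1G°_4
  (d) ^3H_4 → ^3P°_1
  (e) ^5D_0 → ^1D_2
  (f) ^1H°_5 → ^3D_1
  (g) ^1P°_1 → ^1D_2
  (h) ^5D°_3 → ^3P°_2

2

(a) forbidden (ΔL, ΔJ fail)
(b) allowed
(c) forbidden (ΔS, ΔL, ΔJ fail)
(d) forbidden (ΔL, ΔJ fail)
(e) forbidden (parity, ΔS, ΔJ fail)
(f) forbidden (ΔS, ΔL, ΔJ fail)
(g) allowed
(h) forbidden (parity, ΔS fail)
Total allowed: 2 of 8.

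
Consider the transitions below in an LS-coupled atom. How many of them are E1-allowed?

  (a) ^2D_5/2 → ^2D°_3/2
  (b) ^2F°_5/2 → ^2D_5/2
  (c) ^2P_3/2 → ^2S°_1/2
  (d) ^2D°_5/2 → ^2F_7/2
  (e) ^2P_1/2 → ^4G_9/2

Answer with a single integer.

(a) allowed
(b) allowed
(c) allowed
(d) allowed
(e) forbidden (parity, ΔS, ΔL, ΔJ fail)
Total allowed: 4 of 5.

4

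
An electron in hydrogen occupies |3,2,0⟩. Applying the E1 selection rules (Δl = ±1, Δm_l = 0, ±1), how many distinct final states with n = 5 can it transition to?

E1 requires Δl = ±1, so l_f ∈ {1, 3}; with 0 ≤ l_f ≤ n_f−1 = 4, the allowed l_f values are {1, 3}.
For l_f = 1: m_f ∈ {m_i−1, m_i, m_i+1} ∩ [−1, 1] = {-1, 0, 1} → 3 states.
For l_f = 3: m_f ∈ {m_i−1, m_i, m_i+1} ∩ [−3, 3] = {-1, 0, 1} → 3 states.
Total: 6.

6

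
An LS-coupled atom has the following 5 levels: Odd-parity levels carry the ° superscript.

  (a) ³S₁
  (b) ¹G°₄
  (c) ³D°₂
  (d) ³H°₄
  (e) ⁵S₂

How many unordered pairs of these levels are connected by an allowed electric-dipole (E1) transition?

0

(a)–(b): forbidden (ΔS, ΔL, ΔJ).
(a)–(c): forbidden (ΔL).
(a)–(d): forbidden (ΔL, ΔJ).
(a)–(e): forbidden (parity, ΔS, ΔL).
(b)–(c): forbidden (parity, ΔS, ΔL, ΔJ).
(b)–(d): forbidden (parity, ΔS).
(b)–(e): forbidden (ΔS, ΔL, ΔJ).
(c)–(d): forbidden (parity, ΔL, ΔJ).
(c)–(e): forbidden (ΔS, ΔL).
(d)–(e): forbidden (ΔS, ΔL, ΔJ).
Allowed pairs: 0 of 10.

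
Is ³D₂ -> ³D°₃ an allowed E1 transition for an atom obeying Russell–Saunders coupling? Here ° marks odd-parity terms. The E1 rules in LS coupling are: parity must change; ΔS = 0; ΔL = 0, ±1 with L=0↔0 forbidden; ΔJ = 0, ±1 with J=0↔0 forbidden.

Reading off the term symbols: S 1→1, L 2→2, J 2→3, parity even→odd.
ΔL = 0, ±1 (not L=0↔0): L: 2 → 2, ΔL = +0 — satisfied.
Parity must change: even → odd — satisfied.
ΔJ = 0, ±1 (not J=0↔0): J: 2 → 3, ΔJ = +1 — satisfied.
ΔS = 0: S: 1 → 1 — satisfied.
All four E1 rules are satisfied.

allowed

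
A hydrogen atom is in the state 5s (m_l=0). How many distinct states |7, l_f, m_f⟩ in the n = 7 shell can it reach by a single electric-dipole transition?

3

E1 requires Δl = ±1, so l_f ∈ {-1, 1}; with 0 ≤ l_f ≤ n_f−1 = 6, the allowed l_f values are {1}.
For l_f = 1: m_f ∈ {m_i−1, m_i, m_i+1} ∩ [−1, 1] = {-1, 0, 1} → 3 states.
Total: 3.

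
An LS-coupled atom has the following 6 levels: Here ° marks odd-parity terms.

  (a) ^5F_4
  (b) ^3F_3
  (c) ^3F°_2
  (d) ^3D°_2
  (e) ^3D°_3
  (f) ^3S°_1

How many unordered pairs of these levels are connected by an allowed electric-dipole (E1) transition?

(a)–(b): forbidden (parity, ΔS).
(a)–(c): forbidden (ΔS, ΔJ).
(a)–(d): forbidden (ΔS, ΔJ).
(a)–(e): forbidden (ΔS).
(a)–(f): forbidden (ΔS, ΔL, ΔJ).
(b)–(c): allowed.
(b)–(d): allowed.
(b)–(e): allowed.
(b)–(f): forbidden (ΔL, ΔJ).
(c)–(d): forbidden (parity).
(c)–(e): forbidden (parity).
(c)–(f): forbidden (parity, ΔL).
(d)–(e): forbidden (parity).
(d)–(f): forbidden (parity, ΔL).
(e)–(f): forbidden (parity, ΔL, ΔJ).
Allowed pairs: 3 of 15.

3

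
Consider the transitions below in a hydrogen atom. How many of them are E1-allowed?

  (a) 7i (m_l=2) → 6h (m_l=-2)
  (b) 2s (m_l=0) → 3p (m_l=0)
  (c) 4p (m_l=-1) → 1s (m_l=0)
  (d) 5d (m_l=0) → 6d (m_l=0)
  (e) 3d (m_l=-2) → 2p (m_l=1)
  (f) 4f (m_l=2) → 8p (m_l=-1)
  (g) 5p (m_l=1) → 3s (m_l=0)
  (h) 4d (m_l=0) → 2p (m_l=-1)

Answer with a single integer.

(a) forbidden — Δm_l = -4 (E1 requires Δm_l = 0, ±1)
(b) allowed
(c) allowed
(d) forbidden — Δl = +0 (E1 requires Δl = ±1)
(e) forbidden — Δm_l = +3 (E1 requires Δm_l = 0, ±1)
(f) forbidden — Δl = -2 (E1 requires Δl = ±1); Δm_l = -3 (E1 requires Δm_l = 0, ±1)
(g) allowed
(h) allowed
Total allowed: 4 of 8.

4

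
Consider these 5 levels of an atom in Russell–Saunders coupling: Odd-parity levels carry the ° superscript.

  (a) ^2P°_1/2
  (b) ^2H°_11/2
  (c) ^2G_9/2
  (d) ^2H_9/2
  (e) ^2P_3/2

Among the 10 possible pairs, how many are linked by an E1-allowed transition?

(a)–(b): forbidden (parity, ΔL, ΔJ).
(a)–(c): forbidden (ΔL, ΔJ).
(a)–(d): forbidden (ΔL, ΔJ).
(a)–(e): allowed.
(b)–(c): allowed.
(b)–(d): allowed.
(b)–(e): forbidden (ΔL, ΔJ).
(c)–(d): forbidden (parity).
(c)–(e): forbidden (parity, ΔL, ΔJ).
(d)–(e): forbidden (parity, ΔL, ΔJ).
Allowed pairs: 3 of 10.

3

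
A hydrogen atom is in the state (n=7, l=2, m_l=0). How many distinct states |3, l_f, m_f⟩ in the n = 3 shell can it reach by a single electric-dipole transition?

E1 requires Δl = ±1, so l_f ∈ {1, 3}; with 0 ≤ l_f ≤ n_f−1 = 2, the allowed l_f values are {1}.
For l_f = 1: m_f ∈ {m_i−1, m_i, m_i+1} ∩ [−1, 1] = {-1, 0, 1} → 3 states.
Total: 3.

3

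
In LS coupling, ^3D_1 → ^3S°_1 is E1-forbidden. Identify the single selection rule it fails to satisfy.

Parity must change: even → odd — passes.
ΔS = 0: S: 1 → 1 — passes.
ΔL = 0, ±1 (not L=0↔0): L: 2 → 0, ΔL = -2 — fails.
ΔJ = 0, ±1 (not J=0↔0): J: 1 → 1, ΔJ = +0 — passes.

the ΔL = 0, ±1 rule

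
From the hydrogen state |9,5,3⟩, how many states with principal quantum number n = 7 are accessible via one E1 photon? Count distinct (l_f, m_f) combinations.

E1 requires Δl = ±1, so l_f ∈ {4, 6}; with 0 ≤ l_f ≤ n_f−1 = 6, the allowed l_f values are {4, 6}.
For l_f = 4: m_f ∈ {m_i−1, m_i, m_i+1} ∩ [−4, 4] = {2, 3, 4} → 3 states.
For l_f = 6: m_f ∈ {m_i−1, m_i, m_i+1} ∩ [−6, 6] = {2, 3, 4} → 3 states.
Total: 6.

6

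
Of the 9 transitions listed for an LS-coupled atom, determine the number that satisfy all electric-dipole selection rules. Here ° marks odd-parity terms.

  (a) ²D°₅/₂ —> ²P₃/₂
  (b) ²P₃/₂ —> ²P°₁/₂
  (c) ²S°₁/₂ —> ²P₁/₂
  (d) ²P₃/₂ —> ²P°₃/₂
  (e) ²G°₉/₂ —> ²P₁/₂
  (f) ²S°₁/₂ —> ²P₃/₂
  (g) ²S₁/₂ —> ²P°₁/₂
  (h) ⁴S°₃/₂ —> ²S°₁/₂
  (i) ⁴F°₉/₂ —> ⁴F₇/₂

(a) allowed
(b) allowed
(c) allowed
(d) allowed
(e) forbidden (ΔL, ΔJ fail)
(f) allowed
(g) allowed
(h) forbidden (parity, ΔS, ΔL fail)
(i) allowed
Total allowed: 7 of 9.

7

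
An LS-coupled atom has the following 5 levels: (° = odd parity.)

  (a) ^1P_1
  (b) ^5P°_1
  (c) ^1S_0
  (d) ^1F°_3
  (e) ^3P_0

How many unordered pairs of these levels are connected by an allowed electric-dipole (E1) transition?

0

(a)–(b): forbidden (ΔS).
(a)–(c): forbidden (parity).
(a)–(d): forbidden (ΔL, ΔJ).
(a)–(e): forbidden (parity, ΔS).
(b)–(c): forbidden (ΔS).
(b)–(d): forbidden (parity, ΔS, ΔL, ΔJ).
(b)–(e): forbidden (ΔS).
(c)–(d): forbidden (ΔL, ΔJ).
(c)–(e): forbidden (parity, ΔS, ΔJ).
(d)–(e): forbidden (ΔS, ΔL, ΔJ).
Allowed pairs: 0 of 10.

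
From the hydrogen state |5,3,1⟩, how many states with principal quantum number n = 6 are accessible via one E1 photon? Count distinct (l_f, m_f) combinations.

E1 requires Δl = ±1, so l_f ∈ {2, 4}; with 0 ≤ l_f ≤ n_f−1 = 5, the allowed l_f values are {2, 4}.
For l_f = 2: m_f ∈ {m_i−1, m_i, m_i+1} ∩ [−2, 2] = {0, 1, 2} → 3 states.
For l_f = 4: m_f ∈ {m_i−1, m_i, m_i+1} ∩ [−4, 4] = {0, 1, 2} → 3 states.
Total: 6.

6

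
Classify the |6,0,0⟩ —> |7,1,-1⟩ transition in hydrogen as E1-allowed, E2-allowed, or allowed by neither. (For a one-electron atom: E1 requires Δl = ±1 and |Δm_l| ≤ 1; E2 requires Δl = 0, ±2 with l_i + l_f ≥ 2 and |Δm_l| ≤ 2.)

Δl = 1 − 0 = +1; l_i + l_f = 1.
Δm_l = -1.
E1 (Δl = ±1, |Δm_l| ≤ 1): satisfied.
E2 (Δl = 0,±2, l_i+l_f ≥ 2, |Δm_l| ≤ 2): not satisfied.

E1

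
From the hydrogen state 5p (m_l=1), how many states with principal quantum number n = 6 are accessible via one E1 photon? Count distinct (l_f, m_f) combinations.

E1 requires Δl = ±1, so l_f ∈ {0, 2}; with 0 ≤ l_f ≤ n_f−1 = 5, the allowed l_f values are {0, 2}.
For l_f = 0: m_f ∈ {m_i−1, m_i, m_i+1} ∩ [−0, 0] = {0} → 1 state.
For l_f = 2: m_f ∈ {m_i−1, m_i, m_i+1} ∩ [−2, 2] = {0, 1, 2} → 3 states.
Total: 4.

4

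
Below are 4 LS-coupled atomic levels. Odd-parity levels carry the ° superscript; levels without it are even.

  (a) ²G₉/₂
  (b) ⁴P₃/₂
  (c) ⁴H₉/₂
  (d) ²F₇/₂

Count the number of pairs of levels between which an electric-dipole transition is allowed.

0

(a)–(b): forbidden (parity, ΔS, ΔL, ΔJ).
(a)–(c): forbidden (parity, ΔS).
(a)–(d): forbidden (parity).
(b)–(c): forbidden (parity, ΔL, ΔJ).
(b)–(d): forbidden (parity, ΔS, ΔL, ΔJ).
(c)–(d): forbidden (parity, ΔS, ΔL).
Allowed pairs: 0 of 6.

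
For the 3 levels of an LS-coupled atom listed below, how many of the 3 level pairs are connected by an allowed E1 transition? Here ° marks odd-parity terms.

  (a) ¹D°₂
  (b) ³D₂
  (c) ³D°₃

1

(a)–(b): forbidden (ΔS).
(a)–(c): forbidden (parity, ΔS).
(b)–(c): allowed.
Allowed pairs: 1 of 3.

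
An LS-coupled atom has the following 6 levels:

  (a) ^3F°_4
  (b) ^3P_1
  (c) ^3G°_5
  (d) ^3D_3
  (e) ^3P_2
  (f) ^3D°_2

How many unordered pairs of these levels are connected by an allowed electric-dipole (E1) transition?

(a)–(b): forbidden (ΔL, ΔJ).
(a)–(c): forbidden (parity).
(a)–(d): allowed.
(a)–(e): forbidden (ΔL, ΔJ).
(a)–(f): forbidden (parity, ΔJ).
(b)–(c): forbidden (ΔL, ΔJ).
(b)–(d): forbidden (parity, ΔJ).
(b)–(e): forbidden (parity).
(b)–(f): allowed.
(c)–(d): forbidden (ΔL, ΔJ).
(c)–(e): forbidden (ΔL, ΔJ).
(c)–(f): forbidden (parity, ΔL, ΔJ).
(d)–(e): forbidden (parity).
(d)–(f): allowed.
(e)–(f): allowed.
Allowed pairs: 4 of 15.

4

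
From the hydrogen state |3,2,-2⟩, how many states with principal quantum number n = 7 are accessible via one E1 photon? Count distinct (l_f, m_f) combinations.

E1 requires Δl = ±1, so l_f ∈ {1, 3}; with 0 ≤ l_f ≤ n_f−1 = 6, the allowed l_f values are {1, 3}.
For l_f = 1: m_f ∈ {m_i−1, m_i, m_i+1} ∩ [−1, 1] = {-1} → 1 state.
For l_f = 3: m_f ∈ {m_i−1, m_i, m_i+1} ∩ [−3, 3] = {-3, -2, -1} → 3 states.
Total: 4.

4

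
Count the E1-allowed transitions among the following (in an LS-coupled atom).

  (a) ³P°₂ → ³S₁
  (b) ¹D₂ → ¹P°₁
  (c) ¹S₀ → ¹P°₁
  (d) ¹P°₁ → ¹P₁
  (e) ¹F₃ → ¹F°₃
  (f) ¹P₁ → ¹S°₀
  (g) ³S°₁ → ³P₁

7

(a) allowed
(b) allowed
(c) allowed
(d) allowed
(e) allowed
(f) allowed
(g) allowed
Total allowed: 7 of 7.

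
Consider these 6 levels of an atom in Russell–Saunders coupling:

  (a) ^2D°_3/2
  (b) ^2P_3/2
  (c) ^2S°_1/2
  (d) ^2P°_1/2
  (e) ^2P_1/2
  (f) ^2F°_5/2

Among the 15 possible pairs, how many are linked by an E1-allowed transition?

(a)–(b): allowed.
(a)–(c): forbidden (parity, ΔL).
(a)–(d): forbidden (parity).
(a)–(e): allowed.
(a)–(f): forbidden (parity).
(b)–(c): allowed.
(b)–(d): allowed.
(b)–(e): forbidden (parity).
(b)–(f): forbidden (ΔL).
(c)–(d): forbidden (parity).
(c)–(e): allowed.
(c)–(f): forbidden (parity, ΔL, ΔJ).
(d)–(e): allowed.
(d)–(f): forbidden (parity, ΔL, ΔJ).
(e)–(f): forbidden (ΔL, ΔJ).
Allowed pairs: 6 of 15.

6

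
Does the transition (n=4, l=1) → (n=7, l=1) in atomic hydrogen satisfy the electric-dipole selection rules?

forbidden

l: 1 → 1 (Δl = +0). Δl = ±1 fails.
The transition is electric-dipole forbidden.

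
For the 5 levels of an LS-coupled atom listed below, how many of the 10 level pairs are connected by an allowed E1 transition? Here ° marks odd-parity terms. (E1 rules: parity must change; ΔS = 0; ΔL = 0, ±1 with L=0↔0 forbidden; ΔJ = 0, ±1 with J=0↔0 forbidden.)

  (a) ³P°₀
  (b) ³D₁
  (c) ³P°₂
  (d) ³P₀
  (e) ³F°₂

3

(a)–(b): allowed.
(a)–(c): forbidden (parity, ΔJ).
(a)–(d): forbidden (ΔJ).
(a)–(e): forbidden (parity, ΔL, ΔJ).
(b)–(c): allowed.
(b)–(d): forbidden (parity).
(b)–(e): allowed.
(c)–(d): forbidden (ΔJ).
(c)–(e): forbidden (parity, ΔL).
(d)–(e): forbidden (ΔL, ΔJ).
Allowed pairs: 3 of 10.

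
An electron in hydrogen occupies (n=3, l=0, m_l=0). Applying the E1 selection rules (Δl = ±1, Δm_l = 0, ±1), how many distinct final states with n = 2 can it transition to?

3

E1 requires Δl = ±1, so l_f ∈ {-1, 1}; with 0 ≤ l_f ≤ n_f−1 = 1, the allowed l_f values are {1}.
For l_f = 1: m_f ∈ {m_i−1, m_i, m_i+1} ∩ [−1, 1] = {-1, 0, 1} → 3 states.
Total: 3.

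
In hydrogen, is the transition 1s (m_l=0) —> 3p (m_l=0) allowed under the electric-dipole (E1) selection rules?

allowed

Δl = 1 − 0 = +1; the E1 rule Δl = ±1 is ok.
m_l: 0 → 0 (Δm_l = +0). |Δm_l| ≤ 1 ok.
All E1 selection rules are satisfied.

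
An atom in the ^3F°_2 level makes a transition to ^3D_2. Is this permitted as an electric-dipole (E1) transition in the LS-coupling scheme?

allowed

Parity must change: odd → even — satisfied.
ΔS = 0: S: 1 → 1 — satisfied.
ΔL = 0, ±1 (not L=0↔0): L: 3 → 2, ΔL = -1 — satisfied.
ΔJ = 0, ±1 (not J=0↔0): J: 2 → 2, ΔJ = +0 — satisfied.
All four E1 rules are satisfied.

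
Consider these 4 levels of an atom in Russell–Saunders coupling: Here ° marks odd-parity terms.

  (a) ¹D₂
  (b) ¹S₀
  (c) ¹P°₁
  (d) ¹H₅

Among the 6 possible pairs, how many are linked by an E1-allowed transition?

2

(a)–(b): forbidden (parity, ΔL, ΔJ).
(a)–(c): allowed.
(a)–(d): forbidden (parity, ΔL, ΔJ).
(b)–(c): allowed.
(b)–(d): forbidden (parity, ΔL, ΔJ).
(c)–(d): forbidden (ΔL, ΔJ).
Allowed pairs: 2 of 6.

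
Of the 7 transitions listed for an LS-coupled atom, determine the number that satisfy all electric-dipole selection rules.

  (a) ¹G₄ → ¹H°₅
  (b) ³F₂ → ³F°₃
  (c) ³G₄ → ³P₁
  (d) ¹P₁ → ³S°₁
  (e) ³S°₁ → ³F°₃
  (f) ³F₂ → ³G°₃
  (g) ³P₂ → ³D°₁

4

(a) allowed
(b) allowed
(c) forbidden (parity, ΔL, ΔJ fail)
(d) forbidden (ΔS fails)
(e) forbidden (parity, ΔL, ΔJ fail)
(f) allowed
(g) allowed
Total allowed: 4 of 7.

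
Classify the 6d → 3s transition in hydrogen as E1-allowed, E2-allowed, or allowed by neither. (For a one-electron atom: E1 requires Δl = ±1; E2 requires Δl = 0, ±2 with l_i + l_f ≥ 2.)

E2

Δl = 0 − 2 = -2; l_i + l_f = 2.
E1 (Δl = ±1): not satisfied.
E2 (Δl = 0,±2, l_i+l_f ≥ 2): satisfied.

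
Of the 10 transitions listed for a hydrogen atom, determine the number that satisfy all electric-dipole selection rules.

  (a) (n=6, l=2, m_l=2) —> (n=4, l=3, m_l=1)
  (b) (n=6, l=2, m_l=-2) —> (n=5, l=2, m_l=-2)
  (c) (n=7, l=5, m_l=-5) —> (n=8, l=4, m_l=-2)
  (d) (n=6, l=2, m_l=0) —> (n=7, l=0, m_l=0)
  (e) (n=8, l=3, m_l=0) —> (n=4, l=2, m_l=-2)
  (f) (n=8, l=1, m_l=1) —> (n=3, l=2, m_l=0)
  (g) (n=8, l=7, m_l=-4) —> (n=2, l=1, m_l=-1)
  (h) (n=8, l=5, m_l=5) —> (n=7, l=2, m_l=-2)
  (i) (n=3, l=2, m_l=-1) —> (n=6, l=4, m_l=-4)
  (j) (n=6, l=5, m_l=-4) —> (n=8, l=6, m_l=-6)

(a) allowed
(b) forbidden — Δl = +0 (E1 requires Δl = ±1)
(c) forbidden — Δm_l = +3 (E1 requires Δm_l = 0, ±1)
(d) forbidden — Δl = -2 (E1 requires Δl = ±1)
(e) forbidden — Δm_l = -2 (E1 requires Δm_l = 0, ±1)
(f) allowed
(g) forbidden — Δl = -6 (E1 requires Δl = ±1); Δm_l = +3 (E1 requires Δm_l = 0, ±1)
(h) forbidden — Δl = -3 (E1 requires Δl = ±1); Δm_l = -7 (E1 requires Δm_l = 0, ±1)
(i) forbidden — Δl = +2 (E1 requires Δl = ±1); Δm_l = -3 (E1 requires Δm_l = 0, ±1)
(j) forbidden — Δm_l = -2 (E1 requires Δm_l = 0, ±1)
Total allowed: 2 of 10.

2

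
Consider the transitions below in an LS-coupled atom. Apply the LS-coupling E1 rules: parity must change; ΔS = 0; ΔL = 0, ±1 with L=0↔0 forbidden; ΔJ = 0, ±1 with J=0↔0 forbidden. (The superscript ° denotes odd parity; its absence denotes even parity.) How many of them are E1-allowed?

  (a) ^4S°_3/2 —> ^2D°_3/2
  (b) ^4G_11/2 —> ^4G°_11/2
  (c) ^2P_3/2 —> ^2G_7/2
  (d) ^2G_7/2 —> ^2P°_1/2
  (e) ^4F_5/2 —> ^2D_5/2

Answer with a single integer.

1

(a) forbidden (parity, ΔS, ΔL fail)
(b) allowed
(c) forbidden (parity, ΔL, ΔJ fail)
(d) forbidden (ΔL, ΔJ fail)
(e) forbidden (parity, ΔS fail)
Total allowed: 1 of 5.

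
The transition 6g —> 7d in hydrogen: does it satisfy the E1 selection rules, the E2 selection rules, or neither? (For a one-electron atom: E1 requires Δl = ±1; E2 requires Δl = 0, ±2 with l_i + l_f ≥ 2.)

Δl = 2 − 4 = -2; l_i + l_f = 6.
E1 (Δl = ±1): not satisfied.
E2 (Δl = 0,±2, l_i+l_f ≥ 2): satisfied.

E2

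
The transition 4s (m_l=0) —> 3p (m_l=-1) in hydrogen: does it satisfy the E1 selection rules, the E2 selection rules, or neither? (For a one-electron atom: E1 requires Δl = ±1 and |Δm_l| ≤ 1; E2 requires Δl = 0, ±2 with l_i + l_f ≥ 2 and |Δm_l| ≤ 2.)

Δl = 1 − 0 = +1; l_i + l_f = 1.
Δm_l = -1.
E1 (Δl = ±1, |Δm_l| ≤ 1): satisfied.
E2 (Δl = 0,±2, l_i+l_f ≥ 2, |Δm_l| ≤ 2): not satisfied.

E1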